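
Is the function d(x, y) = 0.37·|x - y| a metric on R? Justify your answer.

Yes. Since |x - y| is a metric on R and 0.37 > 0, the positive scalar multiple 0.37·|x - y| is also a metric: scaling by a positive constant preserves non-negativity, identity (d=0 ⟺ |x-y|=0 ⟺ x=y), symmetry, and the triangle inequality.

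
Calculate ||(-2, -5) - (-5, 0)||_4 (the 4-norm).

(Σ|x_i - y_i|^4)^(1/4) = (|-2 - (-5)|^4 + |-5 - 0|^4)^(1/4)
= (3^4 + 5^4)^(1/4) = (81 + 625)^(1/4) = (706)^(1/4) ≈ 5.1547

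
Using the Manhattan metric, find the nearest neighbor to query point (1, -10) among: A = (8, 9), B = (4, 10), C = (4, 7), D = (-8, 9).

Distances: d(A) = 26, d(B) = 23, d(C) = 20, d(D) = 28. Nearest: C = (4, 7) with distance 20.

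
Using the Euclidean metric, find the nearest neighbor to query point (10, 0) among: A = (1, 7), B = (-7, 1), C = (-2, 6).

Distances: d(A) ≈ 11.4018, d(B) ≈ 17.0294, d(C) ≈ 13.4164. Nearest: A = (1, 7) with distance 11.4018.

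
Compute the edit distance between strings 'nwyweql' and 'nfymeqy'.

Let D[i][j] be the edit distance between the first i characters of 'nwyweql' and the first j characters of 'nfymeqy', with D[i][0] = i, D[0][j] = j, and D[i][j] = D[i-1][j-1] if the characters match, else 1 + min(D[i-1][j], D[i][j-1], D[i-1][j-1]). Filling the table (rows: prefixes of 'nwyweql', columns: prefixes of 'nfymeqy'):
     ε  n  f  y  m  e  q  y
  ε  0  1  2  3  4  5  6  7
  n  1  0  1  2  3  4  5  6
  w  2  1  1  2  3  4  5  6
  y  3  2  2  1  2  3  4  5
  w  4  3  3  2  2  3  4  5
  e  5  4  4  3  3  2  3  4
  q  6  5  5  4  4  3  2  3
  l  7  6  6  5  5  4  3  3
The bottom-right entry gives D[7][7] = 3, so no sequence of fewer than 3 edits works. Backtracking through the table gives one optimal edit sequence (3 edits):
  nwyweql → nfyweql (sub w→f @2)
  nfyweql → nfymeql (sub w→m @4)
  nfymeql → nfymeqy (sub l→y @7)
Edit distance = 3.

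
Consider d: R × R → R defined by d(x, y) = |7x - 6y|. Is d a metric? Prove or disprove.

No. d fails symmetry: d(1, 9) = |7·1 - 6·9| = |-47| = 47, but d(9, 1) = |7·9 - 6·1| = |57| = 57. Since 47 ≠ 57, d(x,y) ≠ d(y,x) in general.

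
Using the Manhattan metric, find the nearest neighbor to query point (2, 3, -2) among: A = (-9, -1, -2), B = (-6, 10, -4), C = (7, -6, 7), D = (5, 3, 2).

Distances: d(A) = 15, d(B) = 17, d(C) = 23, d(D) = 7. Nearest: D = (5, 3, 2) with distance 7.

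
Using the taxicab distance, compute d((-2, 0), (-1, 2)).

Σ|x_i - y_i| = |-2 - (-1)| + |0 - 2| = 1 + 2 = 3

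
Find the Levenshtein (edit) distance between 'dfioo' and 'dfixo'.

Let D[i][j] be the edit distance between the first i characters of 'dfioo' and the first j characters of 'dfixo', with D[i][0] = i, D[0][j] = j, and D[i][j] = D[i-1][j-1] if the characters match, else 1 + min(D[i-1][j], D[i][j-1], D[i-1][j-1]). Filling the table (rows: prefixes of 'dfioo', columns: prefixes of 'dfixo'):
     ε  d  f  i  x  o
  ε  0  1  2  3  4  5
  d  1  0  1  2  3  4
  f  2  1  0  1  2  3
  i  3  2  1  0  1  2
  o  4  3  2  1  1  1
  o  5  4  3  2  2  1
The bottom-right entry gives D[5][5] = 1, so no sequence of fewer than 1 edit works. Backtracking through the table gives one optimal edit sequence (1 edit):
  dfioo → dfixo (sub o→x @4)
Edit distance = 1.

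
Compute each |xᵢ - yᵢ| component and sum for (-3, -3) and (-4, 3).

Σ|x_i - y_i| = |-3 - (-4)| + |-3 - 3| = 1 + 6 = 7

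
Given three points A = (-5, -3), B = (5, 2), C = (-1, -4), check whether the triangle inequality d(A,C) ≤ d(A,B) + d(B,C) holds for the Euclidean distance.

d(A,B) = √(10² + 5²) = √125 ≈ 11.1803, d(B,C) = √(6² + 6²) = √72 ≈ 8.4853, d(A,C) = √(4² + 1²) = √17 ≈ 4.1231.
d(A,C) ≈ 4.1231 ≤ 11.1803 + 8.4853 = 19.6656. Triangle inequality is satisfied.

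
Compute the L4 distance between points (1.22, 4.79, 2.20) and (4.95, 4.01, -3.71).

(Σ|x_i - y_i|^4)^(1/4) = (|1.22 - 4.95|^4 + |4.79 - 4.01|^4 + |2.2 - (-3.71)|^4)^(1/4)
= (3.73^4 + 0.78^4 + 5.91^4)^(1/4) ≈ (193.5688 + 0.3702 + 1219.9722)^(1/4) = (1413.9112)^(1/4) ≈ 6.132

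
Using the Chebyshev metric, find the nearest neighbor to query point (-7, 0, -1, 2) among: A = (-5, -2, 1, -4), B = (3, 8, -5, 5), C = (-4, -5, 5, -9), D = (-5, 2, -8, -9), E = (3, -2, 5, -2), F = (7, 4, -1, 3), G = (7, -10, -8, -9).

Distances: d(A) = 6, d(B) = 10, d(C) = 11, d(D) = 11, d(E) = 10, d(F) = 14, d(G) = 14. Nearest: A = (-5, -2, 1, -4) with distance 6.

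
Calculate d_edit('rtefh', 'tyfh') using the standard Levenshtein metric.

Let D[i][j] be the edit distance between the first i characters of 'rtefh' and the first j characters of 'tyfh', with D[i][0] = i, D[0][j] = j, and D[i][j] = D[i-1][j-1] if the characters match, else 1 + min(D[i-1][j], D[i][j-1], D[i-1][j-1]). Filling the table (rows: prefixes of 'rtefh', columns: prefixes of 'tyfh'):
     ε  t  y  f  h
  ε  0  1  2  3  4
  r  1  1  2  3  4
  t  2  1  2  3  4
  e  3  2  2  3  4
  f  4  3  3  2  3
  h  5  4  4  3  2
The bottom-right entry gives D[5][4] = 2, so no sequence of fewer than 2 edits works. Backtracking through the table gives one optimal edit sequence (2 edits):
  rtefh → tefh (del r @1)
  tefh → tyfh (sub e→y @2)
Edit distance = 2.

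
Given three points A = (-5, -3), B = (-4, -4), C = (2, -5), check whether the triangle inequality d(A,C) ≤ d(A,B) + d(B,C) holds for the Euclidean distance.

d(A,B) = √(1² + 1²) = √2 ≈ 1.4142, d(B,C) = √(6² + 1²) = √37 ≈ 6.0828, d(A,C) = √(7² + 2²) = √53 ≈ 7.2801.
d(A,C) ≈ 7.2801 ≤ 1.4142 + 6.0828 = 7.497. Triangle inequality is satisfied.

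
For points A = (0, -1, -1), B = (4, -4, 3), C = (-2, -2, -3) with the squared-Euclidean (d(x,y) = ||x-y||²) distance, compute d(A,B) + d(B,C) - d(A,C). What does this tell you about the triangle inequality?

d(A,B) = 4² + 3² + 4² = 41, d(B,C) = 6² + 2² + 6² = 76, d(A,C) = 2² + 1² + 2² = 9.
d(A,B) + d(B,C) - d(A,C) = 41 + 76 - 9 = 117 - 9 = 108. This is ≥ 0, so the triangle inequality holds for these points.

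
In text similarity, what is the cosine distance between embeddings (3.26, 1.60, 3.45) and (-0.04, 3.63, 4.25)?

With u = (3.26, 1.60, 3.45), v = (-0.04, 3.63, 4.25):
u·v = 3.26·(-0.04) + 1.6·3.63 + 3.45·4.25 = (-0.1304) + 5.808 + 14.6625 = 20.3401.
|u| = √(3.26² + 1.6² + 3.45²) = √(10.6276 + 2.56 + 11.9025) = √25.0901, |v| = √((-0.04)² + 3.63² + 4.25²) = √(0.0016 + 13.1769 + 18.0625) = √31.241.
cos θ = (u·v)/(|u||v|) = 20.3401/(√25.0901·√31.241) ≈ 0.7265
Cosine distance = 1 - cos θ ≈ 1 - 0.7265 = 0.2735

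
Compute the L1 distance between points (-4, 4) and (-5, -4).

Σ|x_i - y_i| = |-4 - (-5)| + |4 - (-4)| = 1 + 8 = 9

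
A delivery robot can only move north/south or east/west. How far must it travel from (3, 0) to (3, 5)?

Σ|x_i - y_i| = |3 - 3| + |0 - 5| = 0 + 5 = 5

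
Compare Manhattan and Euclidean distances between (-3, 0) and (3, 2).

L1 = |-3 - 3| + |0 - 2| = 6 + 2 = 8
L2 = √(6² + 2²) = √40 ≈ 6.3246
L1 ≥ L2 always (equality iff movement is along one axis); L1 > L2 here.
Ratio L1/L2 = 8/√40 ≈ 1.2649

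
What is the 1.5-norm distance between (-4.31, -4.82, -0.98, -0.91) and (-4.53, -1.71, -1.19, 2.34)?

(Σ|x_i - y_i|^1.5)^(1/1.5) = (|-4.31 - (-4.53)|^1.5 + |-4.82 - (-1.71)|^1.5 + |-0.98 - (-1.19)|^1.5 + |-0.91 - 2.34|^1.5)^(1/1.5)
= (0.22^1.5 + 3.11^1.5 + 0.21^1.5 + 3.25^1.5)^(1/1.5) ≈ (0.1032 + 5.4845 + 0.0962 + 5.859)^(1/1.5) = (11.5429)^(1/1.5) ≈ 5.1075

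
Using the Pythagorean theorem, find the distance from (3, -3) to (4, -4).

√(Σ(x_i - y_i)²) = √((3 - 4)² + (-3 - (-4))²)
= √((-1)² + 1²) = √(1 + 1) = √2 ≈ 1.4142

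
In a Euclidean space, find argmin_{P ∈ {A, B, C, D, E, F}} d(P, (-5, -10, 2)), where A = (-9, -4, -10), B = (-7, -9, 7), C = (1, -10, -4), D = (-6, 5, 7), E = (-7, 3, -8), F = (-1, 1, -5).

Distances: d(A) = 14, d(B) ≈ 5.4772, d(C) ≈ 8.4853, d(D) ≈ 15.843, d(E) ≈ 16.5227, d(F) ≈ 13.6382. Nearest: B = (-7, -9, 7) with distance 5.4772.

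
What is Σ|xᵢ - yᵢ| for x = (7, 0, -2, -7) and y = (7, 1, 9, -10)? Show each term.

Σ|x_i - y_i| = |7 - 7| + |0 - 1| + |-2 - 9| + |-7 - (-10)| = 0 + 1 + 11 + 3 = 15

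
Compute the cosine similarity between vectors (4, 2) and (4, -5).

With u = (4, 2), v = (4, -5):
u·v = 4·4 + 2·(-5) = 16 + (-10) = 6.
|u| = √(4² + 2²) = √20, |v| = √(4² + (-5)²) = √41, so |u||v| = √(20·41) = √820.
cos θ = (u·v)/(|u||v|) = 6/√820 ≈ 0.2095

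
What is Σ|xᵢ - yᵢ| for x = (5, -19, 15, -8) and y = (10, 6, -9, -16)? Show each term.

Σ|x_i - y_i| = |5 - 10| + |-19 - 6| + |15 - (-9)| + |-8 - (-16)| = 5 + 25 + 24 + 8 = 62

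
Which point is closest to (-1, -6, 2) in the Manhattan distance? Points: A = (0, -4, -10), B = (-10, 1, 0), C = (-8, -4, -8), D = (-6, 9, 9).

Distances: d(A) = 15, d(B) = 18, d(C) = 19, d(D) = 27. Nearest: A = (0, -4, -10) with distance 15.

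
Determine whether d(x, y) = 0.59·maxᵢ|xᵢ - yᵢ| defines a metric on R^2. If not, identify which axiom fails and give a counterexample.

Yes. The L∞ (Chebyshev) norm induces a metric on R^2, and multiplying a metric by a positive constant 0.59 > 0 preserves all four axioms: non-negativity (0.59·||x-y|| ≥ 0), identity (0.59·||x-y|| = 0 ⟺ ||x-y|| = 0 ⟺ x = y), symmetry (||x-y|| = ||y-x||), and the triangle inequality (0.59·||x-z|| ≤ 0.59·||x-y|| + 0.59·||y-z||). So d is a metric.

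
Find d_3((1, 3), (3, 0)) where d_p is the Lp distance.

(Σ|x_i - y_i|^3)^(1/3) = (|1 - 3|^3 + |3 - 0|^3)^(1/3)
= (2^3 + 3^3)^(1/3) = (8 + 27)^(1/3) = (35)^(1/3) ≈ 3.2711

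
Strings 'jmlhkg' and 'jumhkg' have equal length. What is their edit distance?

Let D[i][j] be the edit distance between the first i characters of 'jmlhkg' and the first j characters of 'jumhkg', with D[i][0] = i, D[0][j] = j, and D[i][j] = D[i-1][j-1] if the characters match, else 1 + min(D[i-1][j], D[i][j-1], D[i-1][j-1]). Filling the table (rows: prefixes of 'jmlhkg', columns: prefixes of 'jumhkg'):
     ε  j  u  m  h  k  g
  ε  0  1  2  3  4  5  6
  j  1  0  1  2  3  4  5
  m  2  1  1  1  2  3  4
  l  3  2  2  2  2  3  4
  h  4  3  3  3  2  3  4
  k  5  4  4  4  3  2  3
  g  6  5  5  5  4  3  2
The bottom-right entry gives D[6][6] = 2, so no sequence of fewer than 2 edits works. Backtracking through the table gives one optimal edit sequence (2 edits):
  jmlhkg → julhkg (sub m→u @2)
  julhkg → jumhkg (sub l→m @3)
Edit distance = 2.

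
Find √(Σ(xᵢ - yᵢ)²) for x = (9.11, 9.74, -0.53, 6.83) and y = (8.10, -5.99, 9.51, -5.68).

√(Σ(x_i - y_i)²) = √((9.11 - 8.1)² + (9.74 - (-5.99))² + (-0.53 - 9.51)² + (6.83 - (-5.68))²)
= √(1.01² + 15.73² + (-10.04)² + 12.51²) = √(1.0201 + 247.4329 + 100.8016 + 156.5001) = √505.7547 ≈ 22.489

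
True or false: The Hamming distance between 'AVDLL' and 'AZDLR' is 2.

Differing positions: 2, 5. Hamming distance = 2, so the claim is true.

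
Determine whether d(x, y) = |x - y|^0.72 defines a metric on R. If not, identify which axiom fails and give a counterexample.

Yes. With 0 < p = 0.72 ≤ 1, d(x,y) = |x-y|^0.72 is a metric on R. Non-negativity and symmetry are immediate; |x-y|^0.72 = 0 ⟺ |x-y| = 0 ⟺ x = y. For the triangle inequality, the function t ↦ t^0.72 is subadditive on [0,∞) when p ≤ 1, so |x-z|^0.72 ≤ (|x-y| + |y-z|)^0.72 ≤ |x-y|^0.72 + |y-z|^0.72.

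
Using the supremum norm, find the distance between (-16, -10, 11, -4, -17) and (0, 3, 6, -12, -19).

max(|x_i - y_i|) = max(|-16 - 0|, |-10 - 3|, |11 - 6|, |-4 - (-12)|, |-17 - (-19)|) = max(16, 13, 5, 8, 2) = 16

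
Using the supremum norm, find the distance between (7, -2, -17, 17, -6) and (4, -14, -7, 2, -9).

max(|x_i - y_i|) = max(|7 - 4|, |-2 - (-14)|, |-17 - (-7)|, |17 - 2|, |-6 - (-9)|) = max(3, 12, 10, 15, 3) = 15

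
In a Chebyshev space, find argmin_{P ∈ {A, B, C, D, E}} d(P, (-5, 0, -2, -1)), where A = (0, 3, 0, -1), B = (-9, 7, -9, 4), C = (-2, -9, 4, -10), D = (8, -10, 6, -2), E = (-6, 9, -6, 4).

Distances: d(A) = 5, d(B) = 7, d(C) = 9, d(D) = 13, d(E) = 9. Nearest: A = (0, 3, 0, -1) with distance 5.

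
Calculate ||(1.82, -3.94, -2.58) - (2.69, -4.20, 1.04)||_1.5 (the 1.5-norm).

(Σ|x_i - y_i|^1.5)^(1/1.5) = (|1.82 - 2.69|^1.5 + |-3.94 - (-4.2)|^1.5 + |-2.58 - 1.04|^1.5)^(1/1.5)
= (0.87^1.5 + 0.26^1.5 + 3.62^1.5)^(1/1.5) ≈ (0.8115 + 0.1326 + 6.8875)^(1/1.5) = (7.8316)^(1/1.5) ≈ 3.9437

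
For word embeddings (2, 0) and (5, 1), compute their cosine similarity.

With u = (2, 0), v = (5, 1):
u·v = 2·5 + 0·1 = 10 + 0 = 10.
|u| = √(2² + 0²) = √4, |v| = √(5² + 1²) = √26, so |u||v| = √(4·26) = √104.
cos θ = (u·v)/(|u||v|) = 10/√104 ≈ 0.9806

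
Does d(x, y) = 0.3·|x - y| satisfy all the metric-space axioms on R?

Yes. Since |x - y| is a metric on R and 0.3 > 0, the positive scalar multiple 0.3·|x - y| is also a metric: scaling by a positive constant preserves non-negativity, identity (d=0 ⟺ |x-y|=0 ⟺ x=y), symmetry, and the triangle inequality.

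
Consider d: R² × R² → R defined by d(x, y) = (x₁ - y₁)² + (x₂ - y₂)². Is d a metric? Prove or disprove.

No. The squared Euclidean distance fails the triangle inequality. Counterexample: x = (0, 0), y = (4, 3), z = (8, 6). d(x,z) = 8² + 6² = 100, but d(x,y) + d(y,z) = (4² + 3²) + (4² + 3²) = 25 + 25 = 50. Since 100 > 50, the triangle inequality is violated. (Note: √d, the ordinary Euclidean distance, IS a metric.)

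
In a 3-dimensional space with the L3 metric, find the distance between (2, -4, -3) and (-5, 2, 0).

(Σ|x_i - y_i|^3)^(1/3) = (|2 - (-5)|^3 + |-4 - 2|^3 + |-3 - 0|^3)^(1/3)
= (7^3 + 6^3 + 3^3)^(1/3) = (343 + 216 + 27)^(1/3) = (586)^(1/3) ≈ 8.3682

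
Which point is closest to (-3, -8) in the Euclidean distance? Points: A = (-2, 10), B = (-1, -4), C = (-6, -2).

Distances: d(A) ≈ 18.0278, d(B) ≈ 4.4721, d(C) ≈ 6.7082. Nearest: B = (-1, -4) with distance 4.4721.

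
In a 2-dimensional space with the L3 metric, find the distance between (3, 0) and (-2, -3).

(Σ|x_i - y_i|^3)^(1/3) = (|3 - (-2)|^3 + |0 - (-3)|^3)^(1/3)
= (5^3 + 3^3)^(1/3) = (125 + 27)^(1/3) = (152)^(1/3) ≈ 5.3368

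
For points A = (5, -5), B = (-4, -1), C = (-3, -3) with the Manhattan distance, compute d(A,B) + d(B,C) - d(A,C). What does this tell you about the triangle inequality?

d(A,B) = 9 + 4 = 13, d(B,C) = 1 + 2 = 3, d(A,C) = 8 + 2 = 10.
d(A,B) + d(B,C) - d(A,C) = 13 + 3 - 10 = 16 - 10 = 6. This is ≥ 0, so the triangle inequality holds for these points.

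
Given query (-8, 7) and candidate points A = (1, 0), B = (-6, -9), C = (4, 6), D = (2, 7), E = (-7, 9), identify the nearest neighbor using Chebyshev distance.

Distances: d(A) = 9, d(B) = 16, d(C) = 12, d(D) = 10, d(E) = 2. Nearest: E = (-7, 9) with distance 2.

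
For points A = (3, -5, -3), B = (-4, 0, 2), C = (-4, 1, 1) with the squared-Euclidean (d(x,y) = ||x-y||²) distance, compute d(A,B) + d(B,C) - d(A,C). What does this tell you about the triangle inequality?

d(A,B) = 7² + 5² + 5² = 99, d(B,C) = 0² + 1² + 1² = 2, d(A,C) = 7² + 6² + 4² = 101.
d(A,B) + d(B,C) - d(A,C) = 99 + 2 - 101 = 101 - 101 = 0. This is ≥ 0, so the triangle inequality holds for these points.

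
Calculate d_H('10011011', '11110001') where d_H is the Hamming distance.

Differing positions: 2, 3, 5, 7. Hamming distance = 4.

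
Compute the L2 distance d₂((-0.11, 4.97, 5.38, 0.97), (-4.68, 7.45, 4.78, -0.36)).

√(Σ(x_i - y_i)²) = √((-0.11 - (-4.68))² + (4.97 - 7.45)² + (5.38 - 4.78)² + (0.97 - (-0.36))²)
= √(4.57² + (-2.48)² + 0.6² + 1.33²) = √(20.8849 + 6.1504 + 0.36 + 1.7689) = √29.1642 ≈ 5.4004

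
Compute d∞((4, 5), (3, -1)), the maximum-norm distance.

max(|x_i - y_i|) = max(|4 - 3|, |5 - (-1)|) = max(1, 6) = 6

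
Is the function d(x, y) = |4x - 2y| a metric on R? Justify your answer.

No. d fails symmetry: d(9, 3) = |4·9 - 2·3| = |30| = 30, but d(3, 9) = |4·3 - 2·9| = |-6| = 6. Since 30 ≠ 6, d(x,y) ≠ d(y,x) in general.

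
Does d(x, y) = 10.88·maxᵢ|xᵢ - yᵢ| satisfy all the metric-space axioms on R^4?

Yes. The L∞ (Chebyshev) norm induces a metric on R^4, and multiplying a metric by a positive constant 10.88 > 0 preserves all four axioms: non-negativity (10.88·||x-y|| ≥ 0), identity (10.88·||x-y|| = 0 ⟺ ||x-y|| = 0 ⟺ x = y), symmetry (||x-y|| = ||y-x||), and the triangle inequality (10.88·||x-z|| ≤ 10.88·||x-y|| + 10.88·||y-z||). So d is a metric.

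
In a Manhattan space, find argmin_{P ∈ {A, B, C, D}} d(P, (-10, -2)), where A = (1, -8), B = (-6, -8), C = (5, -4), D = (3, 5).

Distances: d(A) = 17, d(B) = 10, d(C) = 17, d(D) = 20. Nearest: B = (-6, -8) with distance 10.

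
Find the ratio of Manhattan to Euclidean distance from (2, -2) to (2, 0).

L1 = |2 - 2| + |-2 - 0| = 0 + 2 = 2
L2 = √(0² + 2²) = √4 = 2
L1 ≥ L2 always (equality iff movement is along one axis); L1 = L2 here (movement is along a single axis).
Ratio L1/L2 = 2/2 = 1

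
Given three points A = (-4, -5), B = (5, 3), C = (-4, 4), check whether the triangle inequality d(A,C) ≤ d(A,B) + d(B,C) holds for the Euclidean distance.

d(A,B) = √(9² + 8²) = √145 ≈ 12.0416, d(B,C) = √(9² + 1²) = √82 ≈ 9.0554, d(A,C) = √(0² + 9²) = √81 = 9.
d(A,C) = 9 ≤ 12.0416 + 9.0554 = 21.097. Triangle inequality is satisfied.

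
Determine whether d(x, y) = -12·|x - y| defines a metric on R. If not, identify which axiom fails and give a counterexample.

No. With c = -12 < 0, d fails non-negativity: d(5, 12) = -12·|5 - 12| = -12·7 = -84 < 0.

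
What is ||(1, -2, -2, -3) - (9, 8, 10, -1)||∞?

max(|x_i - y_i|) = max(|1 - 9|, |-2 - 8|, |-2 - 10|, |-3 - (-1)|) = max(8, 10, 12, 2) = 12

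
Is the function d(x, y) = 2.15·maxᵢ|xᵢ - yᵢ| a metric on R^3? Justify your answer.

Yes. The L∞ (Chebyshev) norm induces a metric on R^3, and multiplying a metric by a positive constant 2.15 > 0 preserves all four axioms: non-negativity (2.15·||x-y|| ≥ 0), identity (2.15·||x-y|| = 0 ⟺ ||x-y|| = 0 ⟺ x = y), symmetry (||x-y|| = ||y-x||), and the triangle inequality (2.15·||x-z|| ≤ 2.15·||x-y|| + 2.15·||y-z||). So d is a metric.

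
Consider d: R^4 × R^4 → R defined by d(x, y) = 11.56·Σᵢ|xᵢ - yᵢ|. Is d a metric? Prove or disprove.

Yes. The L1 (Manhattan) norm induces a metric on R^4, and multiplying a metric by a positive constant 11.56 > 0 preserves all four axioms: non-negativity (11.56·||x-y|| ≥ 0), identity (11.56·||x-y|| = 0 ⟺ ||x-y|| = 0 ⟺ x = y), symmetry (||x-y|| = ||y-x||), and the triangle inequality (11.56·||x-z|| ≤ 11.56·||x-y|| + 11.56·||y-z||). So d is a metric.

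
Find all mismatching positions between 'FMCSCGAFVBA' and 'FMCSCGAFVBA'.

Differing positions: none. Hamming distance = 0.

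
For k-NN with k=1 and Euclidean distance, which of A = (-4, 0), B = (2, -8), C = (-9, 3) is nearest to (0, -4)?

Distances: d(A) ≈ 5.6569, d(B) ≈ 4.4721, d(C) ≈ 11.4018. Nearest: B = (2, -8) with distance 4.4721.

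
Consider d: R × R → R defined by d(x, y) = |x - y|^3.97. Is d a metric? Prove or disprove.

No. d(x,y) = |x-y|^3.97 fails the triangle inequality since p = 3.97 > 1. Counterexample: x = 4, y = 9, z = 14. d(x,z) = |4 - 14|^3.97 = 10^3.97 ≈ 9332.543, but d(x,y) + d(y,z) = 5^3.97 + 5^3.97 ≈ 595.54 + 595.54 = 1191.08. Since 9332.543 > 1191.08, the triangle inequality is violated.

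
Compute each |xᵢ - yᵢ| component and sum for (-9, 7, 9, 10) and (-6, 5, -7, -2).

Σ|x_i - y_i| = |-9 - (-6)| + |7 - 5| + |9 - (-7)| + |10 - (-2)| = 3 + 2 + 16 + 12 = 33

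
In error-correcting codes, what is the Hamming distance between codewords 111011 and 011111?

Differing positions: 1, 4. Hamming distance = 2.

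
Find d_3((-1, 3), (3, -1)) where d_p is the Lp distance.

(Σ|x_i - y_i|^3)^(1/3) = (|-1 - 3|^3 + |3 - (-1)|^3)^(1/3)
= (4^3 + 4^3)^(1/3) = (64 + 64)^(1/3) = (128)^(1/3) ≈ 5.0397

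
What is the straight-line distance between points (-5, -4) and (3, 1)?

√(Σ(x_i - y_i)²) = √((-5 - 3)² + (-4 - 1)²)
= √((-8)² + (-5)²) = √(64 + 25) = √89 ≈ 9.434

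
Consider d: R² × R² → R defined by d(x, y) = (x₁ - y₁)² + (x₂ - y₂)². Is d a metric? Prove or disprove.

No. The squared Euclidean distance fails the triangle inequality. Counterexample: x = (0, 0), y = (4, 1), z = (8, 2). d(x,z) = 8² + 2² = 68, but d(x,y) + d(y,z) = (4² + 1²) + (4² + 1²) = 17 + 17 = 34. Since 68 > 34, the triangle inequality is violated. (Note: √d, the ordinary Euclidean distance, IS a metric.)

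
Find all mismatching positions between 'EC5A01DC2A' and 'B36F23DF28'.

Differing positions: 1, 2, 3, 4, 5, 6, 8, 10. Hamming distance = 8.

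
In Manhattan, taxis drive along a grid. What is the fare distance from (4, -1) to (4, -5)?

Σ|x_i - y_i| = |4 - 4| + |-1 - (-5)| = 0 + 4 = 4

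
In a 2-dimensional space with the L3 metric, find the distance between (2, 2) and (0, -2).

(Σ|x_i - y_i|^3)^(1/3) = (|2 - 0|^3 + |2 - (-2)|^3)^(1/3)
= (2^3 + 4^3)^(1/3) = (8 + 64)^(1/3) = (72)^(1/3) ≈ 4.1602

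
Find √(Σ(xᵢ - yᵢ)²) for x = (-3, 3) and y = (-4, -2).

√(Σ(x_i - y_i)²) = √((-3 - (-4))² + (3 - (-2))²)
= √(1² + 5²) = √(1 + 25) = √26 ≈ 5.099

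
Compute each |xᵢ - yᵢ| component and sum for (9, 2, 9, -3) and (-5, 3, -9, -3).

Σ|x_i - y_i| = |9 - (-5)| + |2 - 3| + |9 - (-9)| + |-3 - (-3)| = 14 + 1 + 18 + 0 = 33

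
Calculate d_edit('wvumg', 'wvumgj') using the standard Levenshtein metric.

Let D[i][j] be the edit distance between the first i characters of 'wvumg' and the first j characters of 'wvumgj', with D[i][0] = i, D[0][j] = j, and D[i][j] = D[i-1][j-1] if the characters match, else 1 + min(D[i-1][j], D[i][j-1], D[i-1][j-1]). Filling the table (rows: prefixes of 'wvumg', columns: prefixes of 'wvumgj'):
     ε  w  v  u  m  g  j
  ε  0  1  2  3  4  5  6
  w  1  0  1  2  3  4  5
  v  2  1  0  1  2  3  4
  u  3  2  1  0  1  2  3
  m  4  3  2  1  0  1  2
  g  5  4  3  2  1  0  1
The bottom-right entry gives D[5][6] = 1, so no sequence of fewer than 1 edit works. Backtracking through the table gives one optimal edit sequence (1 edit):
  wvumg → wvumgj (ins j @6)
Edit distance = 1.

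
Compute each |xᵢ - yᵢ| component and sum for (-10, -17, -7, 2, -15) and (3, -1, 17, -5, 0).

Σ|x_i - y_i| = |-10 - 3| + |-17 - (-1)| + |-7 - 17| + |2 - (-5)| + |-15 - 0| = 13 + 16 + 24 + 7 + 15 = 75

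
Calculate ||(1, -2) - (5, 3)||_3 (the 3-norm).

(Σ|x_i - y_i|^3)^(1/3) = (|1 - 5|^3 + |-2 - 3|^3)^(1/3)
= (4^3 + 5^3)^(1/3) = (64 + 125)^(1/3) = (189)^(1/3) ≈ 5.7388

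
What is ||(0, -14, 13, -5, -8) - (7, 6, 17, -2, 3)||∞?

max(|x_i - y_i|) = max(|0 - 7|, |-14 - 6|, |13 - 17|, |-5 - (-2)|, |-8 - 3|) = max(7, 20, 4, 3, 11) = 20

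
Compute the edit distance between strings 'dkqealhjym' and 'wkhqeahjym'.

Let D[i][j] be the edit distance between the first i characters of 'dkqealhjym' and the first j characters of 'wkhqeahjym', with D[i][0] = i, D[0][j] = j, and D[i][j] = D[i-1][j-1] if the characters match, else 1 + min(D[i-1][j], D[i][j-1], D[i-1][j-1]). Filling the table (rows: prefixes of 'dkqealhjym', columns: prefixes of 'wkhqeahjym'):
     ε  w  k  h  q  e  a  h  j  y  m
  ε  0  1  2  3  4  5  6  7  8  9 10
  d  1  1  2  3  4  5  6  7  8  9 10
  k  2  2  1  2  3  4  5  6  7  8  9
  q  3  3  2  2  2  3  4  5  6  7  8
  e  4  4  3  3  3  2  3  4  5  6  7
  a  5  5  4  4  4  3  2  3  4  5  6
  l  6  6  5  5  5  4  3  3  4  5  6
  h  7  7  6  5  6  5  4  3  4  5  6
  j  8  8  7  6  6  6  5  4  3  4  5
  y  9  9  8  7  7  7  6  5  4  3  4
  m 10 10  9  8  8  8  7  6  5  4  3
The bottom-right entry gives D[10][10] = 3, so no sequence of fewer than 3 edits works. Backtracking through the table gives one optimal edit sequence (3 edits):
  dkqealhjym → wkqealhjym (sub d→w @1)
  wkqealhjym → wkhqealhjym (ins h @3)
  wkhqealhjym → wkhqeahjym (del l @7)
Edit distance = 3.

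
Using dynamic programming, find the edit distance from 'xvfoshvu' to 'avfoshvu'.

Let D[i][j] be the edit distance between the first i characters of 'xvfoshvu' and the first j characters of 'avfoshvu', with D[i][0] = i, D[0][j] = j, and D[i][j] = D[i-1][j-1] if the characters match, else 1 + min(D[i-1][j], D[i][j-1], D[i-1][j-1]). Filling the table (rows: prefixes of 'xvfoshvu', columns: prefixes of 'avfoshvu'):
     ε  a  v  f  o  s  h  v  u
  ε  0  1  2  3  4  5  6  7  8
  x  1  1  2  3  4  5  6  7  8
  v  2  2  1  2  3  4  5  6  7
  f  3  3  2  1  2  3  4  5  6
  o  4  4  3  2  1  2  3  4  5
  s  5  5  4  3  2  1  2  3  4
  h  6  6  5  4  3  2  1  2  3
  v  7  7  6  5  4  3  2  1  2
  u  8  8  7  6  5  4  3  2  1
The bottom-right entry gives D[8][8] = 1, so no sequence of fewer than 1 edit works. Backtracking through the table gives one optimal edit sequence (1 edit):
  xvfoshvu → avfoshvu (sub x→a @1)
Edit distance = 1.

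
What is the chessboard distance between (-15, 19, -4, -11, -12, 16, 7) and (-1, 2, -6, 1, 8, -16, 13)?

max(|x_i - y_i|) = max(|-15 - (-1)|, |19 - 2|, |-4 - (-6)|, |-11 - 1|, |-12 - 8|, |16 - (-16)|, |7 - 13|) = max(14, 17, 2, 12, 20, 32, 6) = 32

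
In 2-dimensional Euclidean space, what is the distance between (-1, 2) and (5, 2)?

√(Σ(x_i - y_i)²) = √((-1 - 5)² + (2 - 2)²)
= √((-6)² + 0²) = √(36 + 0) = √36 = 6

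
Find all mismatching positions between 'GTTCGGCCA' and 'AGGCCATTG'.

Differing positions: 1, 2, 3, 5, 6, 7, 8, 9. Hamming distance = 8.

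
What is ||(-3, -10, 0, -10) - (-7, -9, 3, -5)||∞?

max(|x_i - y_i|) = max(|-3 - (-7)|, |-10 - (-9)|, |0 - 3|, |-10 - (-5)|) = max(4, 1, 3, 5) = 5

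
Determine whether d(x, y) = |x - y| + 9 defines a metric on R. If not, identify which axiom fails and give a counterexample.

No. d fails identity of indiscernibles (specifically d(x,x) = 0): d(7, 7) = |7 - 7| + 9 = 0 + 9 = 9 ≠ 0.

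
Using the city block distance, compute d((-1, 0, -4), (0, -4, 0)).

Σ|x_i - y_i| = |-1 - 0| + |0 - (-4)| + |-4 - 0| = 1 + 4 + 4 = 9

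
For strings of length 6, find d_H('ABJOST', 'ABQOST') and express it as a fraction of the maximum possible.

Differing positions: 3. Hamming distance = 1. The maximum possible Hamming distance for length-6 strings is 6, so d_H/6 = 1/6 ≈ 0.1667.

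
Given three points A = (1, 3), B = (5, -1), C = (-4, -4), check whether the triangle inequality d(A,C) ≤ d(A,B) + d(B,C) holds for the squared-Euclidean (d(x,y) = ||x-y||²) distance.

d(A,B) = 4² + 4² = 32, d(B,C) = 9² + 3² = 90, d(A,C) = 5² + 7² = 74.
d(A,C) = 74 ≤ 32 + 90 = 122. Triangle inequality is satisfied.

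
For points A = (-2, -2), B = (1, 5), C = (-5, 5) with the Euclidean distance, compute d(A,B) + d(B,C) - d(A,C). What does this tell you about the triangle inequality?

d(A,B) = √(3² + 7²) = √58 ≈ 7.6158, d(B,C) = √(6² + 0²) = √36 = 6, d(A,C) = √(3² + 7²) = √58 ≈ 7.6158.
d(A,B) + d(B,C) - d(A,C) = 7.6158 + 6 - 7.6158 = 13.6158 - 7.6158 = 6. This is ≥ 0, so the triangle inequality holds for these points.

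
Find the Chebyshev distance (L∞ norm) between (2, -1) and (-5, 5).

max(|x_i - y_i|) = max(|2 - (-5)|, |-1 - 5|) = max(7, 6) = 7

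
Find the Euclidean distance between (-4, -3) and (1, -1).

√(Σ(x_i - y_i)²) = √((-4 - 1)² + (-3 - (-1))²)
= √((-5)² + (-2)²) = √(25 + 4) = √29 ≈ 5.3852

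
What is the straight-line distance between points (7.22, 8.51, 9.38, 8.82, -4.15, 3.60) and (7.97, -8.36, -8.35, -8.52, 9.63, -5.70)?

√(Σ(x_i - y_i)²) = √((7.22 - 7.97)² + (8.51 - (-8.36))² + (9.38 - (-8.35))² + (8.82 - (-8.52))² + (-4.15 - 9.63)² + (3.6 - (-5.7))²)
= √((-0.75)² + 16.87² + 17.73² + 17.34² + (-13.78)² + 9.3²) = √(0.5625 + 284.5969 + 314.3529 + 300.6756 + 189.8884 + 86.49) = √1176.5663 ≈ 34.3011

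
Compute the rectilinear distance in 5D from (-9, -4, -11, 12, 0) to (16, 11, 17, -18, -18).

Σ|x_i - y_i| = |-9 - 16| + |-4 - 11| + |-11 - 17| + |12 - (-18)| + |0 - (-18)| = 25 + 15 + 28 + 30 + 18 = 116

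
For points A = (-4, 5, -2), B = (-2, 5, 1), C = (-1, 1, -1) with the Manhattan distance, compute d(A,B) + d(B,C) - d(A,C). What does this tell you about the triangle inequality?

d(A,B) = 2 + 0 + 3 = 5, d(B,C) = 1 + 4 + 2 = 7, d(A,C) = 3 + 4 + 1 = 8.
d(A,B) + d(B,C) - d(A,C) = 5 + 7 - 8 = 12 - 8 = 4. This is ≥ 0, so the triangle inequality holds for these points.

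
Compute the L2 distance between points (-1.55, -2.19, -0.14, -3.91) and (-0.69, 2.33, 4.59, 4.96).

(Σ|x_i - y_i|^2)^(1/2) = (|-1.55 - (-0.69)|^2 + |-2.19 - 2.33|^2 + |-0.14 - 4.59|^2 + |-3.91 - 4.96|^2)^(1/2)
= (0.86^2 + 4.52^2 + 4.73^2 + 8.87^2)^(1/2) = (0.7396 + 20.4304 + 22.3729 + 78.6769)^(1/2) = (122.2198)^(1/2) ≈ 11.0553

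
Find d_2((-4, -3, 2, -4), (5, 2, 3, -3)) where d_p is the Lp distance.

(Σ|x_i - y_i|^2)^(1/2) = (|-4 - 5|^2 + |-3 - 2|^2 + |2 - 3|^2 + |-4 - (-3)|^2)^(1/2)
= (9^2 + 5^2 + 1^2 + 1^2)^(1/2) = (81 + 25 + 1 + 1)^(1/2) = (108)^(1/2) ≈ 10.3923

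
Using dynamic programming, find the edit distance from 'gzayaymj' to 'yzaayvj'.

Let D[i][j] be the edit distance between the first i characters of 'gzayaymj' and the first j characters of 'yzaayvj', with D[i][0] = i, D[0][j] = j, and D[i][j] = D[i-1][j-1] if the characters match, else 1 + min(D[i-1][j], D[i][j-1], D[i-1][j-1]). Filling the table (rows: prefixes of 'gzayaymj', columns: prefixes of 'yzaayvj'):
     ε  y  z  a  a  y  v  j
  ε  0  1  2  3  4  5  6  7
  g  1  1  2  3  4  5  6  7
  z  2  2  1  2  3  4  5  6
  a  3  3  2  1  2  3  4  5
  y  4  3  3  2  2  2  3  4
  a  5  4  4  3  2  3  3  4
  y  6  5  5  4  3  2  3  4
  m  7  6  6  5  4  3  3  4
  j  8  7  7  6  5  4  4  3
The bottom-right entry gives D[8][7] = 3, so no sequence of fewer than 3 edits works. Backtracking through the table gives one optimal edit sequence (3 edits):
  gzayaymj → yzayaymj (sub g→y @1)
  yzayaymj → yzaaymj (del y @4)
  yzaaymj → yzaayvj (sub m→v @6)
Edit distance = 3.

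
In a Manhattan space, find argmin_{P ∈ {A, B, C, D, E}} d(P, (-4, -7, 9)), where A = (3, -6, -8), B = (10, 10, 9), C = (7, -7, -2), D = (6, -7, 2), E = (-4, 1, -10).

Distances: d(A) = 25, d(B) = 31, d(C) = 22, d(D) = 17, d(E) = 27. Nearest: D = (6, -7, 2) with distance 17.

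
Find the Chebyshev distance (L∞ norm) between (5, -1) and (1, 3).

max(|x_i - y_i|) = max(|5 - 1|, |-1 - 3|) = max(4, 4) = 4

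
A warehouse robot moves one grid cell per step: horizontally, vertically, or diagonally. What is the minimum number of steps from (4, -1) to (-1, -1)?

max(|x_i - y_i|) = max(|4 - (-1)|, |-1 - (-1)|) = max(5, 0) = 5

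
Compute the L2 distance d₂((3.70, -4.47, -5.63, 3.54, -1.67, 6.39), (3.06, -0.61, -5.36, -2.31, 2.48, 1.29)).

√(Σ(x_i - y_i)²) = √((3.7 - 3.06)² + (-4.47 - (-0.61))² + (-5.63 - (-5.36))² + (3.54 - (-2.31))² + (-1.67 - 2.48)² + (6.39 - 1.29)²)
= √(0.64² + (-3.86)² + (-0.27)² + 5.85² + (-4.15)² + 5.1²) = √(0.4096 + 14.8996 + 0.0729 + 34.2225 + 17.2225 + 26.01) = √92.8371 ≈ 9.6352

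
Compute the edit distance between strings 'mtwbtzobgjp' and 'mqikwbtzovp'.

Let D[i][j] be the edit distance between the first i characters of 'mtwbtzobgjp' and the first j characters of 'mqikwbtzovp', with D[i][0] = i, D[0][j] = j, and D[i][j] = D[i-1][j-1] if the characters match, else 1 + min(D[i-1][j], D[i][j-1], D[i-1][j-1]). Filling the table (rows: prefixes of 'mtwbtzobgjp', columns: prefixes of 'mqikwbtzovp'):
     ε  m  q  i  k  w  b  t  z  o  v  p
  ε  0  1  2  3  4  5  6  7  8  9 10 11
  m  1  0  1  2  3  4  5  6  7  8  9 10
  t  2  1  1  2  3  4  5  5  6  7  8  9
  w  3  2  2  2  3  3  4  5  6  7  8  9
  b  4  3  3  3  3  4  3  4  5  6  7  8
  t  5  4  4  4  4  4  4  3  4  5  6  7
  z  6  5  5  5  5  5  5  4  3  4  5  6
  o  7  6  6  6  6  6  6  5  4  3  4  5
  b  8  7  7  7  7  7  6  6  5  4  4  5
  g  9  8  8  8  8  8  7  7  6  5  5  5
  j 10  9  9  9  9  9  8  8  7  6  6  6
  p 11 10 10 10 10 10  9  9  8  7  7  6
The bottom-right entry gives D[11][11] = 6, so no sequence of fewer than 6 edits works. Backtracking through the table gives one optimal edit sequence (6 edits):
  mtwbtzobgjp → mqtwbtzobgjp (ins q @2)
  mqtwbtzobgjp → mqitwbtzobgjp (ins i @3)
  mqitwbtzobgjp → mqikwbtzobgjp (sub t→k @4)
  mqikwbtzobgjp → mqikwbtzogjp (del b @10)
  mqikwbtzogjp → mqikwbtzojp (del g @10)
  mqikwbtzojp → mqikwbtzovp (sub j→v @10)
Edit distance = 6.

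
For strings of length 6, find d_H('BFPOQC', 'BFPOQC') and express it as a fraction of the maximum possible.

Differing positions: none. Hamming distance = 0. The maximum possible Hamming distance for length-6 strings is 6, so d_H/6 = 0/6 = 0.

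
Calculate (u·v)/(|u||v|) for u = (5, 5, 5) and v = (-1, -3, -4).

With u = (5, 5, 5), v = (-1, -3, -4):
u·v = 5·(-1) + 5·(-3) + 5·(-4) = (-5) + (-15) + (-20) = -40.
|u| = √(5² + 5² + 5²) = √75, |v| = √((-1)² + (-3)² + (-4)²) = √26, so |u||v| = √(75·26) = √1950.
cos θ = (u·v)/(|u||v|) = -40/√1950 ≈ -0.9058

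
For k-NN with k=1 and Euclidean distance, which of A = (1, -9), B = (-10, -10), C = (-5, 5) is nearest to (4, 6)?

Distances: d(A) ≈ 15.2971, d(B) ≈ 21.2603, d(C) ≈ 9.0554. Nearest: C = (-5, 5) with distance 9.0554.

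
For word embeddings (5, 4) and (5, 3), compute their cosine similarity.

With u = (5, 4), v = (5, 3):
u·v = 5·5 + 4·3 = 25 + 12 = 37.
|u| = √(5² + 4²) = √41, |v| = √(5² + 3²) = √34, so |u||v| = √(41·34) = √1394.
cos θ = (u·v)/(|u||v|) = 37/√1394 ≈ 0.991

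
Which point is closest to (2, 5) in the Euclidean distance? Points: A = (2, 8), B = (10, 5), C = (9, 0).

Distances: d(A) = 3, d(B) = 8, d(C) ≈ 8.6023. Nearest: A = (2, 8) with distance 3.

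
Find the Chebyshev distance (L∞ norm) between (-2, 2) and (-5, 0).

max(|x_i - y_i|) = max(|-2 - (-5)|, |2 - 0|) = max(3, 2) = 3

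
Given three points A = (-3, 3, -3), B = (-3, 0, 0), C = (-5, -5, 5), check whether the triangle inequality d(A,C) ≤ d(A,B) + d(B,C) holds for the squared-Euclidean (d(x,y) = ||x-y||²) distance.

d(A,B) = 0² + 3² + 3² = 18, d(B,C) = 2² + 5² + 5² = 54, d(A,C) = 2² + 8² + 8² = 132.
d(A,C) = 132 > 18 + 54 = 72. Triangle inequality is VIOLATED. (Squared-Euclidean is not a metric — this is a counterexample.)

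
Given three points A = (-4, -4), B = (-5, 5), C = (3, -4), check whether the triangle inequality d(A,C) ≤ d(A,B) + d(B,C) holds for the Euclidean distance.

d(A,B) = √(1² + 9²) = √82 ≈ 9.0554, d(B,C) = √(8² + 9²) = √145 ≈ 12.0416, d(A,C) = √(7² + 0²) = √49 = 7.
d(A,C) = 7 ≤ 9.0554 + 12.0416 = 21.097. Triangle inequality is satisfied.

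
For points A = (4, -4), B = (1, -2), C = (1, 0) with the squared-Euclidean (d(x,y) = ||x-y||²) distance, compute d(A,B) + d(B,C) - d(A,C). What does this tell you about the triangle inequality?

d(A,B) = 3² + 2² = 13, d(B,C) = 0² + 2² = 4, d(A,C) = 3² + 4² = 25.
d(A,B) + d(B,C) - d(A,C) = 13 + 4 - 25 = 17 - 25 = -8. This is < 0, so the triangle inequality FAILS for these points (squared-Euclidean is not a metric).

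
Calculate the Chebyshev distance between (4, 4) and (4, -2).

max(|x_i - y_i|) = max(|4 - 4|, |4 - (-2)|) = max(0, 6) = 6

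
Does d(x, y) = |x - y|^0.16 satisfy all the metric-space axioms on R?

Yes. With 0 < p = 0.16 ≤ 1, d(x,y) = |x-y|^0.16 is a metric on R. Non-negativity and symmetry are immediate; |x-y|^0.16 = 0 ⟺ |x-y| = 0 ⟺ x = y. For the triangle inequality, the function t ↦ t^0.16 is subadditive on [0,∞) when p ≤ 1, so |x-z|^0.16 ≤ (|x-y| + |y-z|)^0.16 ≤ |x-y|^0.16 + |y-z|^0.16.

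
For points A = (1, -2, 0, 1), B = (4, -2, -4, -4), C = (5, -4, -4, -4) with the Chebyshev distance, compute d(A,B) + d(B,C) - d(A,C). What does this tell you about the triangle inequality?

d(A,B) = max(3, 0, 4, 5) = 5, d(B,C) = max(1, 2, 0, 0) = 2, d(A,C) = max(4, 2, 4, 5) = 5.
d(A,B) + d(B,C) - d(A,C) = 5 + 2 - 5 = 7 - 5 = 2. This is ≥ 0, so the triangle inequality holds for these points.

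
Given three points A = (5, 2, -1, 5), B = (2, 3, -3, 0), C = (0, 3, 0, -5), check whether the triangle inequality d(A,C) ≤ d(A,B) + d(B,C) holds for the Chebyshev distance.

d(A,B) = max(3, 1, 2, 5) = 5, d(B,C) = max(2, 0, 3, 5) = 5, d(A,C) = max(5, 1, 1, 10) = 10.
d(A,C) = 10 ≤ 5 + 5 = 10. Triangle inequality is satisfied.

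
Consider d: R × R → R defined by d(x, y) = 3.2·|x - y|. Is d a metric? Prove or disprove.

Yes. Since |x - y| is a metric on R and 3.2 > 0, the positive scalar multiple 3.2·|x - y| is also a metric: scaling by a positive constant preserves non-negativity, identity (d=0 ⟺ |x-y|=0 ⟺ x=y), symmetry, and the triangle inequality.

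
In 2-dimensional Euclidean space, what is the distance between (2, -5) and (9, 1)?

√(Σ(x_i - y_i)²) = √((2 - 9)² + (-5 - 1)²)
= √((-7)² + (-6)²) = √(49 + 36) = √85 ≈ 9.2195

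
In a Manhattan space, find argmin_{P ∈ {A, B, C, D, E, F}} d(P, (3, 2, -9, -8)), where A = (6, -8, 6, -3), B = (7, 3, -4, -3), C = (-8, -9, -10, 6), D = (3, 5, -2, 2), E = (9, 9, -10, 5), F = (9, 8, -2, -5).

Distances: d(A) = 33, d(B) = 15, d(C) = 37, d(D) = 20, d(E) = 27, d(F) = 22. Nearest: B = (7, 3, -4, -3) with distance 15.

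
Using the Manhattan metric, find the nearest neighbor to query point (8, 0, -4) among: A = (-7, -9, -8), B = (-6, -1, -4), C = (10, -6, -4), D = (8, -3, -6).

Distances: d(A) = 28, d(B) = 15, d(C) = 8, d(D) = 5. Nearest: D = (8, -3, -6) with distance 5.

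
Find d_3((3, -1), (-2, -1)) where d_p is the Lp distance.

(Σ|x_i - y_i|^3)^(1/3) = (|3 - (-2)|^3 + |-1 - (-1)|^3)^(1/3)
= (5^3 + 0^3)^(1/3) = (125 + 0)^(1/3) = (125)^(1/3) = 5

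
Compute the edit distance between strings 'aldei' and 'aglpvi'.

Let D[i][j] be the edit distance between the first i characters of 'aldei' and the first j characters of 'aglpvi', with D[i][0] = i, D[0][j] = j, and D[i][j] = D[i-1][j-1] if the characters match, else 1 + min(D[i-1][j], D[i][j-1], D[i-1][j-1]). Filling the table (rows: prefixes of 'aldei', columns: prefixes of 'aglpvi'):
     ε  a  g  l  p  v  i
  ε  0  1  2  3  4  5  6
  a  1  0  1  2  3  4  5
  l  2  1  1  1  2  3  4
  d  3  2  2  2  2  3  4
  e  4  3  3  3  3  3  4
  i  5  4  4  4  4  4  3
The bottom-right entry gives D[5][6] = 3, so no sequence of fewer than 3 edits works. Backtracking through the table gives one optimal edit sequence (3 edits):
  aldei → agldei (ins g @2)
  agldei → aglpei (sub d→p @4)
  aglpei → aglpvi (sub e→v @5)
Edit distance = 3.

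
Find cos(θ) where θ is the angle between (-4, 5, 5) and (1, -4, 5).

With u = (-4, 5, 5), v = (1, -4, 5):
u·v = (-4)·1 + 5·(-4) + 5·5 = (-4) + (-20) + 25 = 1.
|u| = √((-4)² + 5² + 5²) = √66, |v| = √(1² + (-4)² + 5²) = √42, so |u||v| = √(66·42) = √2772.
cos θ = (u·v)/(|u||v|) = 1/√2772 ≈ 0.019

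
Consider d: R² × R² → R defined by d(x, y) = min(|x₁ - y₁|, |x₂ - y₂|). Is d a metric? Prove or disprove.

No. d fails identity of indiscernibles: take x = (-3, 0) and y = (-3, 1). Then d(x,y) = min(|-3 - (-3)|, |0 - 1|) = min(0, 1) = 0, yet x ≠ y.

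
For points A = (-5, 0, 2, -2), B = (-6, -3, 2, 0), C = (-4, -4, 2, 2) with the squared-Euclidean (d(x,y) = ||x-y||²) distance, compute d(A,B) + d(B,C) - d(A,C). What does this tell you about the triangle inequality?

d(A,B) = 1² + 3² + 0² + 2² = 14, d(B,C) = 2² + 1² + 0² + 2² = 9, d(A,C) = 1² + 4² + 0² + 4² = 33.
d(A,B) + d(B,C) - d(A,C) = 14 + 9 - 33 = 23 - 33 = -10. This is < 0, so the triangle inequality FAILS for these points (squared-Euclidean is not a metric).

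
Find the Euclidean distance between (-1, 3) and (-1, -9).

√(Σ(x_i - y_i)²) = √((-1 - (-1))² + (3 - (-9))²)
= √(0² + 12²) = √(0 + 144) = √144 = 12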